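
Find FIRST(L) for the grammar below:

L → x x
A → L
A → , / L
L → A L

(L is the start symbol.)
{ ',', 'x' }

FIRST sets of the other non-terminals involved (by the same procedure, iterated to a fixed point):
  FIRST(A) = { ',', 'x' }

From L → x x:
  - x is a terminal: add 'x' and stop
From L → A L:
  - A is a non-terminal: add FIRST(A) \ {ε} = { ',', 'x' }
    A is not nullable, so stop

Collecting: FIRST(L) = { ',', 'x' }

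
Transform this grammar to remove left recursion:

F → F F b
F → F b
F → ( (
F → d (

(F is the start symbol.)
F → ( ( F'
F → d ( F'
F' → F b F'
F' → b F'
F' → ε

F is directly left-recursive. The standard transformation for
  A → A α₁ | ... | A α_m | β₁ | ... | β_n
is
  A  → β₁ A' | ... | β_n A'
  A' → α₁ A' | ... | α_m A' | ε

F → ( ( becomes F → ( ( F'
F → d ( becomes F → d ( F'
F → F F b becomes F' → F b F'
F → F b becomes F' → b F'
Add F' → ε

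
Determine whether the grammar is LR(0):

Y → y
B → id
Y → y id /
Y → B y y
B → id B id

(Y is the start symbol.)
A grammar is LR(0) if no state in the canonical LR(0) collection has:
  - both a shift item (dot before a terminal) and a complete item (shift-reduce conflict), or
  - two or more complete items (reduce-reduce conflict; the accept item [Y' → Y .] counts as a complete item here).

Augment with Y' → Y and build the canonical LR(0) collection (I0 = CLOSURE({[Y' → . Y]}), then GOTO on every symbol after a dot until no new states appear). It has 11 states:
  I0: { [B → . id B id], [B → . id], [Y → . B y y], [Y → . y id /], [Y → . y], [Y' → . Y] }  — shift
  I1: { [Y → B . y y] }  — shift
  I2: { [Y' → Y .] }  — accept
  I3: { [B → . id B id], [B → . id], [B → id . B id], [B → id .] }  — shift, reduce
  I4: { [Y → y . id /], [Y → y .] }  — shift, reduce
  I5: { [Y → y id . /] }  — shift
  I6: { [Y → y id / .] }  — reduce
  I7: { [B → id B . id] }  — shift
  I8: { [B → id B id .] }  — reduce
  I9: { [Y → B y . y] }  — shift
  I10: { [Y → B y y .] }  — reduce

Conflict in state I3:
  Shift-reduce conflict between [B → id .] and [B → . id]
So the grammar is NOT LR(0).

Answer: No. Shift-reduce conflict between [B → id .] and [B → . id]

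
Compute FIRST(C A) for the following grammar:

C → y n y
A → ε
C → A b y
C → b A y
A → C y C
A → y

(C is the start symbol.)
FIRST sets of the non-terminals involved (from the grammar, by fixed-point iteration):
  FIRST(C) = { 'b', 'y' }

To compute FIRST(C A), process the symbols left to right:
Symbol C is a non-terminal. Add FIRST(C) \ {ε} = { 'b', 'y' }
C is not nullable (ε ∉ FIRST(C)), so stop here.
FIRST(C A) = { 'b', 'y' }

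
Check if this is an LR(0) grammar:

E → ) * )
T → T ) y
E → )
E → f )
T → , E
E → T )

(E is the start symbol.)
A grammar is LR(0) if no state in the canonical LR(0) collection has:
  - both a shift item (dot before a terminal) and a complete item (shift-reduce conflict), or
  - two or more complete items (reduce-reduce conflict; the accept item [E' → E .] counts as a complete item here).

Augment with E' → E and build the canonical LR(0) collection (I0 = CLOSURE({[E' → . E]}), then GOTO on every symbol after a dot until no new states appear). It has 12 states:
  I0: { [E → . ) * )], [E → . )], [E → . T )], [E → . f )], [E' → . E], [T → . , E], [T → . T ) y] }  — shift
  I1: { [E → ) . * )], [E → ) .] }  — shift, reduce
  I2: { [E → . ) * )], [E → . )], [E → . T )], [E → . f )], [T → , . E], [T → . , E], [T → . T ) y] }  — shift
  I3: { [E' → E .] }  — accept
  I4: { [E → T . )], [T → T . ) y] }  — shift
  I5: { [E → f . )] }  — shift
  I6: { [E → f ) .] }  — reduce
  I7: { [E → T ) .], [T → T ) . y] }  — shift, reduce
  I8: { [T → T ) y .] }  — reduce
  I9: { [T → , E .] }  — reduce
  I10: { [E → ) * . )] }  — shift
  I11: { [E → ) * ) .] }  — reduce

Conflict in state I1:
  Shift-reduce conflict between [E → ) .] and [E → ) . * )]
So the grammar is NOT LR(0).

Answer: No. Shift-reduce conflict between [E → ) .] and [E → ) . * )]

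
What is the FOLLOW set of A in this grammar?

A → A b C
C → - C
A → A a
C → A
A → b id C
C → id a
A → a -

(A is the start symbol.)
{ $, 'a', 'b' }

To compute FOLLOW(A), find every occurrence of A on a right-hand side N → α A β: add FIRST(β) \ {ε}, and if β is empty or nullable also add FOLLOW(N). Iterate to a fixed point.

A is the start symbol, so $ ∈ FOLLOW(A).
In A → A b C: A is followed by b C, add FIRST(b C) \ {ε} = { 'b' }
In A → A a: A is followed by a, add FIRST(a) \ {ε} = { 'a' }
In C → A: A is at the end, add FOLLOW(C)

The FOLLOW sets referred to above (computed the same way, to a fixed point):
  FOLLOW(C) = { $, 'a', 'b' }

Taking the union: FOLLOW(A) = { $, 'a', 'b' }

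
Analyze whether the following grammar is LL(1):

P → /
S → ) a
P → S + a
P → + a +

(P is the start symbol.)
Yes, the grammar is LL(1).

A grammar is LL(1) if for each non-terminal N with multiple productions, the predict sets of those productions are pairwise disjoint, where PREDICT(N → α) = (FIRST(α) \ {ε}) ∪ (FOLLOW(N) if α ⇒* ε).

Relevant sets:
  FIRST(S) = { ')' }

For P:
  PREDICT(P → '/') = { '/' }
  PREDICT(P → S '+' a) = { ')' }
  PREDICT(P → '+' a '+') = { '+' }
S has a single production, so nothing to check there.

All predict sets are disjoint. The grammar IS LL(1).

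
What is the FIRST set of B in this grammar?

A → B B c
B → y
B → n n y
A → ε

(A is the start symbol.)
{ 'n', 'y' }

To compute FIRST(B), examine every production with B on the left-hand side, reading each right-hand side left to right until a non-nullable symbol is reached.

From B → y:
  - y is a terminal: add 'y' and stop
From B → n n y:
  - n is a terminal: add 'n' and stop

Collecting: FIRST(B) = { 'n', 'y' }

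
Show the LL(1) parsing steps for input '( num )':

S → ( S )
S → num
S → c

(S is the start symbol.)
Stack is shown with the top on the left.

Stack    Input      Action
--------------------------
S $      ( num ) $  output S → ( S )
( S ) $  ( num ) $  match '('
S ) $    num ) $    output S → num
num ) $  num ) $    match 'num'
) $      ) $        match ')'
$        $          accept

The string is accepted.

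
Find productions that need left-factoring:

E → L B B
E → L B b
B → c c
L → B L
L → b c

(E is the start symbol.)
Yes, E has productions with common prefix 'L B'

Left-factoring is needed when two productions for the same non-terminal
share a common prefix on the right-hand side.

Productions for E:
  E → L B B
  E → L B b
Productions for L:
  L → B L
  L → b c

Found common prefix 'L B' in productions for E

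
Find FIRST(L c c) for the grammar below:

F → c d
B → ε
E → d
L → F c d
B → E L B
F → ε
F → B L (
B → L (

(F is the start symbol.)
{ 'c', 'd' }

FIRST sets of the non-terminals involved (from the grammar, by fixed-point iteration):
  FIRST(L) = { 'c', 'd' }

To compute FIRST(L c c), process the symbols left to right:
Symbol L is a non-terminal. Add FIRST(L) \ {ε} = { 'c', 'd' }
L is not nullable (ε ∉ FIRST(L)), so stop here.
FIRST(L c c) = { 'c', 'd' }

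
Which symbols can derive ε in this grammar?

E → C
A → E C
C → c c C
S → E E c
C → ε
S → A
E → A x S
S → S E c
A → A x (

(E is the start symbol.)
{ 'A', 'C', 'E', 'S' }

A non-terminal is nullable if it can derive ε (the empty string): either it has an ε-production, or it has a production whose right-hand side consists entirely of nullable non-terminals.

ε-productions: C → ε
So C is immediately nullable.
E → C: every symbol on the right is nullable, so E is nullable too.
A → E C: every symbol on the right is nullable, so A is nullable too.
S → A: every symbol on the right is nullable, so S is nullable too.
Every non-terminal is now nullable.
Nullable = { 'A', 'C', 'E', 'S' }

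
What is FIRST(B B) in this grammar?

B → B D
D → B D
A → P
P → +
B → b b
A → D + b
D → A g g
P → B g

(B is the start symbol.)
FIRST sets of the non-terminals involved (from the grammar, by fixed-point iteration):
  FIRST(B) = { 'b' }

To compute FIRST(B B), process the symbols left to right:
Symbol B is a non-terminal. Add FIRST(B) \ {ε} = { 'b' }
B is not nullable (ε ∉ FIRST(B)), so stop here.
FIRST(B B) = { 'b' }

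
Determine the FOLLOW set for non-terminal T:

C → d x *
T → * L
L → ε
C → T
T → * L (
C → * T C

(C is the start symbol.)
In C → T: T is at the end, add FOLLOW(C)
In C → * T C: T is followed by C, add FIRST(C) \ {ε} = { '*', 'd' }

The FOLLOW sets referred to above (computed the same way, to a fixed point):
  FOLLOW(C) = { $ }

Taking the union: FOLLOW(T) = { $, '*', 'd' }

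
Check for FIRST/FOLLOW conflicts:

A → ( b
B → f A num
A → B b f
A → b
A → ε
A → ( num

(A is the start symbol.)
No FIRST/FOLLOW conflicts.

A FIRST/FOLLOW conflict occurs when a non-terminal N has a nullable alternative N → β (β ⇒* ε) and another alternative N → α with FIRST(α) ∩ FOLLOW(N) ≠ ∅: on such a lookahead the parser cannot decide between expanding α and letting N vanish via β.

Nullable non-terminals: A.
FIRST sets used below: FIRST(B) = { 'f' }

A: nullable alternative(s) A → ε; FOLLOW(A) = { $, 'num' }
  A → ( b: FIRST \ {ε} = { '(' } — disjoint from FOLLOW(A)
  A → B b f: FIRST \ {ε} = { 'f' } — disjoint from FOLLOW(A)
  A → b: FIRST \ {ε} = { 'b' } — disjoint from FOLLOW(A)
  A → ε: FIRST \ {ε} = { } — this is the only nullable alternative, skip
  A → ( num: FIRST \ {ε} = { '(' } — disjoint from FOLLOW(A)

B has no nullable alternative, so no FIRST/FOLLOW check is needed there.

No FIRST/FOLLOW conflicts found.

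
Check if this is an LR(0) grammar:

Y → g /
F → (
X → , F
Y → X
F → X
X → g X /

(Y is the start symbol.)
Yes, the grammar is LR(0)

A grammar is LR(0) if no state in the canonical LR(0) collection has:
  - both a shift item (dot before a terminal) and a complete item (shift-reduce conflict), or
  - two or more complete items (reduce-reduce conflict; the accept item [Y' → Y .] counts as a complete item here).

Augment with Y' → Y and build the canonical LR(0) collection (I0 = CLOSURE({[Y' → . Y]}), then GOTO on every symbol after a dot until no new states appear). It has 12 states:
  I0: { [X → . , F], [X → . g X /], [Y → . X], [Y → . g /], [Y' → . Y] }  — shift
  I1: { [F → . (], [F → . X], [X → , . F], [X → . , F], [X → . g X /] }  — shift
  I2: { [Y → X .] }  — reduce
  I3: { [Y' → Y .] }  — accept
  I4: { [X → . , F], [X → . g X /], [X → g . X /], [Y → g . /] }  — shift
  I5: { [Y → g / .] }  — reduce
  I6: { [X → g X . /] }  — shift
  I7: { [X → . , F], [X → . g X /], [X → g . X /] }  — shift
  I8: { [X → g X / .] }  — reduce
  I9: { [F → ( .] }  — reduce
  I10: { [X → , F .] }  — reduce
  I11: { [F → X .] }  — reduce

Every state is either a pure shift/goto state or contains exactly one complete item and nothing to shift — no conflicts. The grammar is LR(0).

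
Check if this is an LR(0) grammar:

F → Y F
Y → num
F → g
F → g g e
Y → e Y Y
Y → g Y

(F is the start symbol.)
No. Shift-reduce conflict between [F → g .] and [F → g . g e]

A grammar is LR(0) if no state in the canonical LR(0) collection has:
  - both a shift item (dot before a terminal) and a complete item (shift-reduce conflict), or
  - two or more complete items (reduce-reduce conflict; the accept item [F' → F .] counts as a complete item here).

Augment with F' → F and build the canonical LR(0) collection (I0 = CLOSURE({[F' → . F]}), then GOTO on every symbol after a dot until no new states appear). It has 13 states:
  I0: { [F → . Y F], [F → . g g e], [F → . g], [F' → . F], [Y → . e Y Y], [Y → . g Y], [Y → . num] }  — shift
  I1: { [F' → F .] }  — accept
  I2: { [F → . Y F], [F → . g g e], [F → . g], [F → Y . F], [Y → . e Y Y], [Y → . g Y], [Y → . num] }  — shift
  I3: { [Y → . e Y Y], [Y → . g Y], [Y → . num], [Y → e . Y Y] }  — shift
  I4: { [F → g . g e], [F → g .], [Y → . e Y Y], [Y → . g Y], [Y → . num], [Y → g . Y] }  — shift, reduce
  I5: { [Y → num .] }  — reduce
  I6: { [Y → g Y .] }  — reduce
  I7: { [F → g g . e], [Y → . e Y Y], [Y → . g Y], [Y → . num], [Y → g . Y] }  — shift
  I8: { [F → g g e .], [Y → . e Y Y], [Y → . g Y], [Y → . num], [Y → e . Y Y] }  — shift, reduce
  I9: { [Y → . e Y Y], [Y → . g Y], [Y → . num], [Y → g . Y] }  — shift
  I10: { [Y → . e Y Y], [Y → . g Y], [Y → . num], [Y → e Y . Y] }  — shift
  I11: { [Y → e Y Y .] }  — reduce
  I12: { [F → Y F .] }  — reduce

Conflict in state I4:
  Shift-reduce conflict between [F → g .] and [F → g . g e]
So the grammar is NOT LR(0).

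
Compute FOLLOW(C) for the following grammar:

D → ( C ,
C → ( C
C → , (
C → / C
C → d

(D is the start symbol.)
{ ',' }

To compute FOLLOW(C), find every occurrence of C on a right-hand side N → α C β: add FIRST(β) \ {ε}, and if β is empty or nullable also add FOLLOW(N). Iterate to a fixed point.

In D → ( C ,: C is followed by ',', add FIRST(',') \ {ε} = { ',' }
In C → ( C: C is at the end; this adds FOLLOW(C) to itself — nothing new
In C → / C: C is at the end; this adds FOLLOW(C) to itself — nothing new

Taking the union: FOLLOW(C) = { ',' }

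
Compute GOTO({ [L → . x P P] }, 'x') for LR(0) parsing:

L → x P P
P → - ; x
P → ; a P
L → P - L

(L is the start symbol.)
GOTO(I, 'x') = CLOSURE({ [A → αX.β] : [A → α.Xβ] ∈ I, X = 'x' })

Items with dot before 'x', with the dot advanced:
  [L → . x P P] → [L → x . P P]
Closure of the advanced items:
  [L → x . P P] has the dot before P: add [P → . - ; x], [P → . ; a P]

GOTO = { [L → x . P P], [P → . - ; x], [P → . ; a P] }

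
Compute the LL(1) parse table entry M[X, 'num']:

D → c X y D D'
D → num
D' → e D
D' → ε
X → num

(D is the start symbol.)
To find M[X, 'num'], we find productions for X where 'num' is in the predict set (PREDICT(N → α) = (FIRST(α) \ {ε}) ∪ (FOLLOW(N) if α ⇒* ε)).

X → num: PREDICT = { 'num' }
  'num' is in predict set, so this production goes in M[X, 'num']

M[X, 'num'] = X → num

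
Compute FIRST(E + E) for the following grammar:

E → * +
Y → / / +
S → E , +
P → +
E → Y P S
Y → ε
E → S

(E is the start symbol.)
{ '*', '+', '/' }

FIRST sets of the non-terminals involved (from the grammar, by fixed-point iteration):
  FIRST(E) = { '*', '+', '/' }

To compute FIRST(E + E), process the symbols left to right:
Symbol E is a non-terminal. Add FIRST(E) \ {ε} = { '*', '+', '/' }
E is not nullable (ε ∉ FIRST(E)), so stop here.
FIRST(E + E) = { '*', '+', '/' }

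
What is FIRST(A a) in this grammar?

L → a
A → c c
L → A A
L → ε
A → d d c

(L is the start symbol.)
{ 'c', 'd' }

FIRST sets of the non-terminals involved (from the grammar, by fixed-point iteration):
  FIRST(A) = { 'c', 'd' }

To compute FIRST(A a), process the symbols left to right:
Symbol A is a non-terminal. Add FIRST(A) \ {ε} = { 'c', 'd' }
A is not nullable (ε ∉ FIRST(A)), so stop here.
FIRST(A a) = { 'c', 'd' }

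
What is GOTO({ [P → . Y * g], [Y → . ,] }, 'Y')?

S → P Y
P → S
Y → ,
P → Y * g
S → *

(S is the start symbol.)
GOTO(I, 'Y') = CLOSURE({ [A → αX.β] : [A → α.Xβ] ∈ I, X = 'Y' })

Items with dot before 'Y', with the dot advanced:
  [P → . Y * g] → [P → Y . * g]
Closure adds nothing (no advanced item has the dot before a non-terminal).

GOTO = { [P → Y . * g] }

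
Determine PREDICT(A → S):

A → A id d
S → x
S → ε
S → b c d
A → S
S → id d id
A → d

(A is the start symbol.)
{ $, 'b', 'id', 'x' }

PREDICT(A → S) = (FIRST(RHS) \ {ε}) ∪ (FOLLOW(A) if ε ∈ FIRST(RHS), i.e. RHS ⇒* ε)
FIRST(S) = { 'b', 'id', 'x', ε }
FIRST(S) = { 'b', 'id', 'x', ε }
ε ∈ FIRST(S) (the right-hand side is nullable), so add FOLLOW(A) = { $, 'id' }
PREDICT(A → S) = { $, 'b', 'id', 'x' }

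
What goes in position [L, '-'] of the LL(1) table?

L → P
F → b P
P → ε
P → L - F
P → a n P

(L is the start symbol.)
L → P

To find M[L, '-'], we find productions for L where '-' is in the predict set (PREDICT(N → α) = (FIRST(α) \ {ε}) ∪ (FOLLOW(N) if α ⇒* ε)).

Relevant sets:
  FIRST(P) = { '-', 'a', ε }
  FOLLOW(L) = { $, '-' }

L → P: PREDICT = { $, '-', 'a' }
  '-' is in predict set, so this production goes in M[L, '-']

M[L, '-'] = L → P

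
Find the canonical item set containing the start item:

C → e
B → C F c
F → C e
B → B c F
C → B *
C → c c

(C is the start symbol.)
First, augment the grammar with C' → C
I₀ = CLOSURE({ [C' → . C] }):
  [C' → . C] has the dot before C: add [C → . e], [C → . B *], [C → . c c]
  [C → . B *] has the dot before B: add [B → . C F c], [B → . B c F]
No further items can be added.

I₀ = { [B → . B c F], [B → . C F c], [C → . B *], [C → . c c], [C → . e], [C' → . C] }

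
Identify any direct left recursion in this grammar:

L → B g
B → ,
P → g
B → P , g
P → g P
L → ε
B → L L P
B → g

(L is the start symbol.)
No direct left recursion

L → B g: starts with B
B → ,: starts with ','
P → g: starts with g
B → P , g: starts with P
P → g P: starts with g
L → ε: starts with ε
B → L L P: starts with L
B → g: starts with g

No direct left recursion found.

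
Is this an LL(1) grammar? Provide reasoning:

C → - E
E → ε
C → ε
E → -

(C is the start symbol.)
Relevant sets:
  FOLLOW(C) = { $ }
  FOLLOW(E) = { $ }

For C:
  PREDICT(C → '-' E) = { '-' }
  PREDICT(C → ε) = { $ }
For E:
  PREDICT(E → ε) = { $ }
  PREDICT(E → '-') = { '-' }

All predict sets are disjoint. The grammar IS LL(1).

Answer: Yes, the grammar is LL(1).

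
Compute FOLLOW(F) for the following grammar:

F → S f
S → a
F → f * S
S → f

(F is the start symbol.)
F is the start symbol, so $ ∈ FOLLOW(F).
F does not occur on any right-hand side.

Taking the union: FOLLOW(F) = { $ }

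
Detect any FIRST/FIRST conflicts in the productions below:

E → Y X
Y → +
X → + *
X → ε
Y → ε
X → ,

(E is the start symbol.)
Productions for Y:
  Y → +: FIRST = { '+' }
  Y → ε: FIRST = { ε }
Productions for X:
  X → + *: FIRST = { '+' }
  X → ε: FIRST = { ε }
  X → ,: FIRST = { ',' }
E has only one production, so no FIRST/FIRST conflict is possible there.

All alternatives of each non-terminal have pairwise disjoint FIRST sets.

Answer: No FIRST/FIRST conflicts.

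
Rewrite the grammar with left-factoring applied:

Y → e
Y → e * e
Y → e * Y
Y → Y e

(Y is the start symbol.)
Left-factoring transforms A → αβ₁ | αβ₂ into A → αA' and A' → β₁ | β₂
(α is the longest common prefix among the alternatives). Repeat until
no nonterminal has two alternatives with a common prefix.

Round 1: Y has alternatives sharing prefix 'e'. Introduce Y': Y → e Y'
  Add: Y' → ε
  Add: Y' → * e
  Add: Y' → * Y

Round 2: Y' has alternatives sharing prefix '*'. Introduce Y'': Y' → * Y''
  Add: Y'' → e
  Add: Y'' → Y

No remaining common prefixes — done.

Resulting grammar:
Y → e Y'
Y' → ε
Y' → * Y''
Y'' → e
Y'' → Y
Y → Y e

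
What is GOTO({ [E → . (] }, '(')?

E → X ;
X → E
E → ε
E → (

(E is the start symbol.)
GOTO(I, '(') = CLOSURE({ [A → αX.β] : [A → α.Xβ] ∈ I, X = '(' })

Items with dot before '(', with the dot advanced:
  [E → . (] → [E → ( .]
Closure adds nothing (no advanced item has the dot before a non-terminal).

GOTO = { [E → ( .] }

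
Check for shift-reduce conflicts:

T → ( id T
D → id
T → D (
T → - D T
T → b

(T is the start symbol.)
No shift-reduce conflicts

A shift-reduce conflict occurs when an LR(0) state has both:
  - a complete (reduce) item [A → α .] (dot at the end), and
  - a shift item [B → β . c γ] (dot before a terminal).

Augment with T' → T and build the canonical LR(0) collection (I0 = CLOSURE({[T' → . T]}), then GOTO on every symbol after a dot until no new states appear). It has 12 states:
  I0: { [D → . id], [T → . ( id T], [T → . - D T], [T → . D (], [T → . b], [T' → . T] }  — shift
  I1: { [T → ( . id T] }  — shift
  I2: { [D → . id], [T → - . D T] }  — shift
  I3: { [T → D . (] }  — shift
  I4: { [T' → T .] }  — accept
  I5: { [T → b .] }  — reduce
  I6: { [D → id .] }  — reduce
  I7: { [T → D ( .] }  — reduce
  I8: { [D → . id], [T → - D . T], [T → . ( id T], [T → . - D T], [T → . D (], [T → . b] }  — shift
  I9: { [T → - D T .] }  — reduce
  I10: { [D → . id], [T → ( id . T], [T → . ( id T], [T → . - D T], [T → . D (], [T → . b] }  — shift
  I11: { [T → ( id T .] }  — reduce

No state contains both a complete item and a shift item.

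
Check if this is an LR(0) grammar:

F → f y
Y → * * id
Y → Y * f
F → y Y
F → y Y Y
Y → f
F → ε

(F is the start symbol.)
No. Shift-reduce conflict between [F → .] and [F → . f y]

A grammar is LR(0) if no state in the canonical LR(0) collection has:
  - both a shift item (dot before a terminal) and a complete item (shift-reduce conflict), or
  - two or more complete items (reduce-reduce conflict; the accept item [F' → F .] counts as a complete item here).

Augment with F' → F and build the canonical LR(0) collection (I0 = CLOSURE({[F' → . F]}), then GOTO on every symbol after a dot until no new states appear). It has 14 states:
  I0: { [F → . f y], [F → . y Y Y], [F → . y Y], [F → .], [F' → . F] }  — shift, reduce
  I1: { [F' → F .] }  — accept
  I2: { [F → f . y] }  — shift
  I3: { [F → y . Y Y], [F → y . Y], [Y → . * * id], [Y → . Y * f], [Y → . f] }  — shift
  I4: { [Y → * . * id] }  — shift
  I5: { [F → y Y . Y], [F → y Y .], [Y → . * * id], [Y → . Y * f], [Y → . f], [Y → Y . * f] }  — shift, reduce
  I6: { [Y → f .] }  — reduce
  I7: { [Y → * . * id], [Y → Y * . f] }  — shift
  I8: { [F → y Y Y .], [Y → Y . * f] }  — shift, reduce
  I9: { [Y → Y * . f] }  — shift
  I10: { [Y → Y * f .] }  — reduce
  I11: { [Y → * * . id] }  — shift
  I12: { [Y → * * id .] }  — reduce
  I13: { [F → f y .] }  — reduce

Conflict in state I0:
  Shift-reduce conflict between [F → .] and [F → . f y]
So the grammar is NOT LR(0).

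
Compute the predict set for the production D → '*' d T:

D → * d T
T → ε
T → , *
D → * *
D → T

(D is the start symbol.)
{ '*' }

PREDICT(D → '*' d T) = (FIRST(RHS) \ {ε}) ∪ (FOLLOW(D) if ε ∈ FIRST(RHS), i.e. RHS ⇒* ε)
FIRST('*' d T) = { '*' }
ε ∉ FIRST('*' d T), so FOLLOW(D) is not added.
PREDICT(D → '*' d T) = { '*' }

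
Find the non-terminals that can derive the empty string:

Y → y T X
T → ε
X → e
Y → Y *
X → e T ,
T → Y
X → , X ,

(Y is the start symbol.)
{ 'T' }

ε-productions: T → ε
So T is immediately nullable.
No further non-terminal can be added: every production for the remaining non-terminals contains a terminal or a non-nullable non-terminal.
Nullable = { 'T' }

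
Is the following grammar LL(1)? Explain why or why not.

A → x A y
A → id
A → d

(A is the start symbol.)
Yes, the grammar is LL(1).

For A:
  PREDICT(A → x A y) = { 'x' }
  PREDICT(A → id) = { 'id' }
  PREDICT(A → d) = { 'd' }

All predict sets are disjoint. The grammar IS LL(1).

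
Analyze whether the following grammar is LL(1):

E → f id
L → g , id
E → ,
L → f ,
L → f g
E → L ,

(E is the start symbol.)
No. Predict set conflict for E: { 'f' }

Relevant sets:
  FIRST(L) = { 'f', 'g' }

For E:
  PREDICT(E → f id) = { 'f' }
  PREDICT(E → ',') = { ',' }
  PREDICT(E → L ',') = { 'f', 'g' }
For L:
  PREDICT(L → g ',' id) = { 'g' }
  PREDICT(L → f ',') = { 'f' }
  PREDICT(L → f g) = { 'f' }

Conflict found: Predict set conflict for E: { 'f' }
The grammar is NOT LL(1).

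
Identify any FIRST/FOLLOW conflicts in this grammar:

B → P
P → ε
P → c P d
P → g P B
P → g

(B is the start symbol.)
Yes. P → c P d with FOLLOW(P) on { 'c' }; P → g P B with FOLLOW(P) on { 'g' }; P → g with FOLLOW(P) on { 'g' }

A FIRST/FOLLOW conflict occurs when a non-terminal N has a nullable alternative N → β (β ⇒* ε) and another alternative N → α with FIRST(α) ∩ FOLLOW(N) ≠ ∅: on such a lookahead the parser cannot decide between expanding α and letting N vanish via β.

Nullable non-terminals: B, P.
B has a nullable alternative but only one production, so nothing to check.

P: nullable alternative(s) P → ε; FOLLOW(P) = { $, 'c', 'd', 'g' }
  P → ε: FIRST \ {ε} = { } — this is the only nullable alternative, skip
  P → c P d: FIRST \ {ε} = { 'c' } — overlaps FOLLOW(P) on { 'c' }: CONFLICT
  P → g P B: FIRST \ {ε} = { 'g' } — overlaps FOLLOW(P) on { 'g' }: CONFLICT
  P → g: FIRST \ {ε} = { 'g' } — overlaps FOLLOW(P) on { 'g' }: CONFLICT

So the grammar has 3 FIRST/FOLLOW conflicts (marked CONFLICT above).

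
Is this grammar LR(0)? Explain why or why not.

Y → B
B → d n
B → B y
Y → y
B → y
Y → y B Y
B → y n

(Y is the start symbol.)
No. Shift-reduce conflict between [Y → B .] and [B → B . y]

A grammar is LR(0) if no state in the canonical LR(0) collection has:
  - both a shift item (dot before a terminal) and a complete item (shift-reduce conflict), or
  - two or more complete items (reduce-reduce conflict; the accept item [Y' → Y .] counts as a complete item here).

Augment with Y' → Y and build the canonical LR(0) collection (I0 = CLOSURE({[Y' → . Y]}), then GOTO on every symbol after a dot until no new states appear). It has 12 states:
  I0: { [B → . B y], [B → . d n], [B → . y n], [B → . y], [Y → . B], [Y → . y B Y], [Y → . y], [Y' → . Y] }  — shift
  I1: { [B → B . y], [Y → B .] }  — shift, reduce
  I2: { [Y' → Y .] }  — accept
  I3: { [B → d . n] }  — shift
  I4: { [B → . B y], [B → . d n], [B → . y n], [B → . y], [B → y . n], [B → y .], [Y → y . B Y], [Y → y .] }  — shift, 2 reduces
  I5: { [B → . B y], [B → . d n], [B → . y n], [B → . y], [B → B . y], [Y → . B], [Y → . y B Y], [Y → . y], [Y → y B . Y] }  — shift
  I6: { [B → y n .] }  — reduce
  I7: { [B → y . n], [B → y .] }  — shift, reduce
  I8: { [Y → y B Y .] }  — reduce
  I9: { [B → . B y], [B → . d n], [B → . y n], [B → . y], [B → B y .], [B → y . n], [B → y .], [Y → y . B Y], [Y → y .] }  — shift, 3 reduces
  I10: { [B → d n .] }  — reduce
  I11: { [B → B y .] }  — reduce

Conflict in state I1:
  Shift-reduce conflict between [Y → B .] and [B → B . y]
So the grammar is NOT LR(0).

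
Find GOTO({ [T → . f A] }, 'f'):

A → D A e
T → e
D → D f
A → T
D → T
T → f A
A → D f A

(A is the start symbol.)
GOTO(I, 'f') = CLOSURE({ [A → αX.β] : [A → α.Xβ] ∈ I, X = 'f' })

Items with dot before 'f', with the dot advanced:
  [T → . f A] → [T → f . A]
Closure of the advanced items:
  [T → f . A] has the dot before A: add [A → . D A e], [A → . T], [A → . D f A]
  [A → . D A e] has the dot before D: add [D → . D f], [D → . T]
  [A → . T] has the dot before T: add [T → . e], [T → . f A]

GOTO = { [A → . D A e], [A → . D f A], [A → . T], [D → . D f], [D → . T], [T → . e], [T → . f A], [T → f . A] }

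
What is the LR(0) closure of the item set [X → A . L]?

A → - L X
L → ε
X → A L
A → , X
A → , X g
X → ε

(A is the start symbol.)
To compute CLOSURE, for each item [A → α.Bβ] where B is a non-terminal, add [B → .γ] for all productions B → γ; repeat for the newly added items until nothing changes.

Start with: [X → A . L]
  [X → A . L] has the dot before L: add [L → .]
No further items can be added.

CLOSURE = { [L → .], [X → A . L] }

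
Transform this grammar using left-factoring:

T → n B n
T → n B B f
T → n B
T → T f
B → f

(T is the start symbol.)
T → n B T'
T' → n
T' → B f
T' → ε
T → T f
B → f

Left-factoring transforms A → αβ₁ | αβ₂ into A → αA' and A' → β₁ | β₂
(α is the longest common prefix among the alternatives). Repeat until
no nonterminal has two alternatives with a common prefix.

Round 1: T has alternatives sharing prefix 'n B'. Introduce T': T → n B T'
  Add: T' → n
  Add: T' → B f
  Add: T' → ε

No remaining common prefixes — done.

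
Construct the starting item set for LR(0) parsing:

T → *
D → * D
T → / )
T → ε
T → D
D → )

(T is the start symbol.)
{ [D → . )], [D → . * D], [T → . *], [T → . / )], [T → . D], [T → .], [T' → . T] }

First, augment the grammar with T' → T
I₀ = CLOSURE({ [T' → . T] }):
  [T' → . T] has the dot before T: add [T → . *], [T → . / )], [T → .], [T → . D]
  [T → . D] has the dot before D: add [D → . * D], [D → . )]
No further items can be added.

I₀ = { [D → . )], [D → . * D], [T → . *], [T → . / )], [T → . D], [T → .], [T' → . T] }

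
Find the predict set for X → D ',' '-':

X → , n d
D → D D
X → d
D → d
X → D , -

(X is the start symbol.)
PREDICT(X → D ',' '-') = (FIRST(RHS) \ {ε}) ∪ (FOLLOW(X) if ε ∈ FIRST(RHS), i.e. RHS ⇒* ε)
FIRST(D) = { 'd' }
FIRST(D ',' '-') = { 'd' }
ε ∉ FIRST(D ',' '-'), so FOLLOW(X) is not added.
PREDICT(X → D ',' '-') = { 'd' }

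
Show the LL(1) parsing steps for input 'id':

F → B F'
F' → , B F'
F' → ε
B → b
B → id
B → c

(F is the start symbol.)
LL(1) parsing maintains a stack (initially the start symbol over $) and the input. At each step: if the stack top is a terminal, match it against the current input token; if it is a non-terminal N, replace it with the RHS of M[N, lookahead] (the unique production whose predict set contains the lookahead).

Stack is shown with the top on the left.

Stack    Input  Action
----------------------
F $      id $   output F → B F'
B F' $   id $   output B → id
id F' $  id $   match 'id'
F' $     $      output F' → ε
$        $      accept

The string is accepted.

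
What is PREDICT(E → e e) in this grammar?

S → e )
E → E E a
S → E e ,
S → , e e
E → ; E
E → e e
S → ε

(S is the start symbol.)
{ 'e' }

PREDICT(E → e e) = (FIRST(RHS) \ {ε}) ∪ (FOLLOW(E) if ε ∈ FIRST(RHS), i.e. RHS ⇒* ε)
FIRST(e e) = { 'e' }
ε ∉ FIRST(e e), so FOLLOW(E) is not added.
PREDICT(E → e e) = { 'e' }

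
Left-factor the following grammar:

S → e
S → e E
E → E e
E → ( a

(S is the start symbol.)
S → e S'
S' → ε
S' → E
E → E e
E → ( a

Left-factoring transforms A → αβ₁ | αβ₂ into A → αA' and A' → β₁ | β₂
(α is the longest common prefix among the alternatives). Repeat until
no nonterminal has two alternatives with a common prefix.

Round 1: S has alternatives sharing prefix 'e'. Introduce S': S → e S'
  Add: S' → ε
  Add: S' → E

No remaining common prefixes — done.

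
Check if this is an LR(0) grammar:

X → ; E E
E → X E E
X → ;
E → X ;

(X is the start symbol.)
Augment with X' → X and build the canonical LR(0) collection (I0 = CLOSURE({[X' → . X]}), then GOTO on every symbol after a dot until no new states appear). It has 9 states:
  I0: { [X → . ; E E], [X → . ;], [X' → . X] }  — shift
  I1: { [E → . X ;], [E → . X E E], [X → . ; E E], [X → . ;], [X → ; . E E], [X → ; .] }  — shift, reduce
  I2: { [X' → X .] }  — accept
  I3: { [E → . X ;], [E → . X E E], [X → . ; E E], [X → . ;], [X → ; E . E] }  — shift
  I4: { [E → . X ;], [E → . X E E], [E → X . ;], [E → X . E E], [X → . ; E E], [X → . ;] }  — shift
  I5: { [E → . X ;], [E → . X E E], [E → X ; .], [X → . ; E E], [X → . ;], [X → ; . E E], [X → ; .] }  — shift, 2 reduces
  I6: { [E → . X ;], [E → . X E E], [E → X E . E], [X → . ; E E], [X → . ;] }  — shift
  I7: { [E → X E E .] }  — reduce
  I8: { [X → ; E E .] }  — reduce

Conflict in state I1:
  Shift-reduce conflict between [X → ; .] and [X → . ;]
So the grammar is NOT LR(0).

Answer: No. Shift-reduce conflict between [X → ; .] and [X → . ;]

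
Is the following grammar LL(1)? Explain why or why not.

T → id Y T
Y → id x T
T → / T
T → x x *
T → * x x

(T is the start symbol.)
Yes, the grammar is LL(1).

A grammar is LL(1) if for each non-terminal N with multiple productions, the predict sets of those productions are pairwise disjoint, where PREDICT(N → α) = (FIRST(α) \ {ε}) ∪ (FOLLOW(N) if α ⇒* ε).

For T:
  PREDICT(T → id Y T) = { 'id' }
  PREDICT(T → '/' T) = { '/' }
  PREDICT(T → x x '*') = { 'x' }
  PREDICT(T → '*' x x) = { '*' }
Y has a single production, so nothing to check there.

All predict sets are disjoint. The grammar IS LL(1).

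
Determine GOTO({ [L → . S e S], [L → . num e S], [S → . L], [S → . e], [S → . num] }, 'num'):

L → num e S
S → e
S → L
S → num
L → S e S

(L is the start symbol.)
{ [L → num . e S], [S → num .] }

GOTO(I, 'num') = CLOSURE({ [A → αX.β] : [A → α.Xβ] ∈ I, X = 'num' })

Items with dot before 'num', with the dot advanced:
  [L → . num e S] → [L → num . e S]
  [S → . num] → [S → num .]
Closure adds nothing (no advanced item has the dot before a non-terminal).

GOTO = { [L → num . e S], [S → num .] }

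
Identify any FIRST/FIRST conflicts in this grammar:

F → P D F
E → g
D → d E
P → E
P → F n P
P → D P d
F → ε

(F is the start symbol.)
Yes. P → E / P → F n P on { 'g' }; P → F n P / P → D P d on { 'd' }

A FIRST/FIRST conflict occurs when two productions N → α and N → β for the same non-terminal have FIRST(α) ∩ FIRST(β) ≠ ∅ (with ε ∈ FIRST of a nullable right-hand side, so two nullable alternatives also conflict).

FIRST sets of the non-terminals at (or reachable through a nullable prefix from) the front of some alternative:
  FIRST(P) = { 'd', 'g', 'n' }
  FIRST(E) = { 'g' }
  FIRST(F) = { 'd', 'g', 'n', ε }
  FIRST(D) = { 'd' }

Productions for F:
  F → P D F: FIRST = { 'd', 'g', 'n' }
  F → ε: FIRST = { ε }
Productions for P:
  P → E: FIRST = { 'g' }
  P → F n P: FIRST = { 'd', 'g', 'n' }
  P → D P d: FIRST = { 'd' }
E, D have only one production, so no FIRST/FIRST conflict is possible there.

Conflict for P: P → E and P → F n P
  Overlap: { 'g' }
Conflict for P: P → F n P and P → D P d
  Overlap: { 'd' }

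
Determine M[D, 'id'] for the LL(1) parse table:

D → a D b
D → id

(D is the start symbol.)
To find M[D, 'id'], we find productions for D where 'id' is in the predict set (PREDICT(N → α) = (FIRST(α) \ {ε}) ∪ (FOLLOW(N) if α ⇒* ε)).

D → a D b: PREDICT = { 'a' }
D → id: PREDICT = { 'id' }
  'id' is in predict set, so this production goes in M[D, 'id']

M[D, 'id'] = D → id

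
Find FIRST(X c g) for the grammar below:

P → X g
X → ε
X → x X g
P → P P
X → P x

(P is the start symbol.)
{ 'c', 'g', 'x' }

FIRST sets of the non-terminals involved (from the grammar, by fixed-point iteration):
  FIRST(X) = { 'g', 'x', ε }

To compute FIRST(X c g), process the symbols left to right:
Symbol X is a non-terminal. Add FIRST(X) \ {ε} = { 'g', 'x' }
X is nullable (ε ∈ FIRST(X)), continue to the next symbol.
Symbol c is a terminal. Add 'c' and stop.
FIRST(X c g) = { 'c', 'g', 'x' }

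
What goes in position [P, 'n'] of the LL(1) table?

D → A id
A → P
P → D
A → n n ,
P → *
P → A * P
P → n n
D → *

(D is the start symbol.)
P → D, P → A * P, P → n n

To find M[P, 'n'], we find productions for P where 'n' is in the predict set (PREDICT(N → α) = (FIRST(α) \ {ε}) ∪ (FOLLOW(N) if α ⇒* ε)).

Relevant sets:
  FIRST(D) = { '*', 'n' }
  FIRST(A) = { '*', 'n' }

P → D: PREDICT = { '*', 'n' }
  'n' is in predict set, so this production goes in M[P, 'n']
P → *: PREDICT = { '*' }
P → A * P: PREDICT = { '*', 'n' }
  'n' is in predict set, so this production goes in M[P, 'n']
P → n n: PREDICT = { 'n' }
  'n' is in predict set, so this production goes in M[P, 'n']

M[P, 'n'] = P → D, P → A * P, P → n n  (a multiply-defined cell — the grammar is not LL(1))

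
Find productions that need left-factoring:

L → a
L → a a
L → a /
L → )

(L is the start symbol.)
Yes, L has productions with common prefix 'a'

Left-factoring is needed when two productions for the same non-terminal
share a common prefix on the right-hand side.

Productions for L:
  L → a
  L → a a
  L → a /
  L → )

Found common prefix 'a' in productions for L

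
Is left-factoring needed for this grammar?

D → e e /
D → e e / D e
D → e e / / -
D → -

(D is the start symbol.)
Left-factoring is needed when two productions for the same non-terminal
share a common prefix on the right-hand side.

Productions for D:
  D → e e /
  D → e e / D e
  D → e e / / -
  D → -

Found common prefix 'e e /' in productions for D

Answer: Yes, D has productions with common prefix 'e e /'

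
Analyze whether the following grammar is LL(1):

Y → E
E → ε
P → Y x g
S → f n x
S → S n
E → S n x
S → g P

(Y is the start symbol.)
No. Predict set conflict for S: { 'f' }

Relevant sets:
  FIRST(S) = { 'f', 'g' }
  FOLLOW(E) = { $, 'x' }

For E:
  PREDICT(E → ε) = { $, 'x' }
  PREDICT(E → S n x) = { 'f', 'g' }
For S:
  PREDICT(S → f n x) = { 'f' }
  PREDICT(S → S n) = { 'f', 'g' }
  PREDICT(S → g P) = { 'g' }
Y, P have a single production, so nothing to check there.

Conflict found: Predict set conflict for S: { 'f' }
The grammar is NOT LL(1).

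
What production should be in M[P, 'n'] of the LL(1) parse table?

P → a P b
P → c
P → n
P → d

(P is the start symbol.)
P → n

To find M[P, 'n'], we find productions for P where 'n' is in the predict set (PREDICT(N → α) = (FIRST(α) \ {ε}) ∪ (FOLLOW(N) if α ⇒* ε)).

P → a P b: PREDICT = { 'a' }
P → c: PREDICT = { 'c' }
P → n: PREDICT = { 'n' }
  'n' is in predict set, so this production goes in M[P, 'n']
P → d: PREDICT = { 'd' }

M[P, 'n'] = P → n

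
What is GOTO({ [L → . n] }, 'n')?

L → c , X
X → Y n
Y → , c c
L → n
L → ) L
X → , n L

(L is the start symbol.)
GOTO(I, 'n') = CLOSURE({ [A → αX.β] : [A → α.Xβ] ∈ I, X = 'n' })

Items with dot before 'n', with the dot advanced:
  [L → . n] → [L → n .]
Closure adds nothing (no advanced item has the dot before a non-terminal).

GOTO = { [L → n .] }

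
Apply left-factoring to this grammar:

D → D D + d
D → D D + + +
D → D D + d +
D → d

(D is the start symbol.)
Left-factoring transforms A → αβ₁ | αβ₂ into A → αA' and A' → β₁ | β₂
(α is the longest common prefix among the alternatives). Repeat until
no nonterminal has two alternatives with a common prefix.

Round 1: D has alternatives sharing prefix 'D D +'. Introduce D': D → D D + D'
  Add: D' → d
  Add: D' → + +
  Add: D' → d +

Round 2: D' has alternatives sharing prefix 'd'. Introduce D'': D' → d D''
  Add: D'' → ε
  Add: D'' → +

No remaining common prefixes — done.

Resulting grammar:
D → D D + D'
D' → d D''
D'' → ε
D'' → +
D' → + +
D → d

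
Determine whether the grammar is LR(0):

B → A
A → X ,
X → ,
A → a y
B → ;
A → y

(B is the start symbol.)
Yes, the grammar is LR(0)

Augment with B' → B and build the canonical LR(0) collection (I0 = CLOSURE({[B' → . B]}), then GOTO on every symbol after a dot until no new states appear). It has 10 states:
  I0: { [A → . X ,], [A → . a y], [A → . y], [B → . ;], [B → . A], [B' → . B], [X → . ,] }  — shift
  I1: { [X → , .] }  — reduce
  I2: { [B → ; .] }  — reduce
  I3: { [B → A .] }  — reduce
  I4: { [B' → B .] }  — accept
  I5: { [A → X . ,] }  — shift
  I6: { [A → a . y] }  — shift
  I7: { [A → y .] }  — reduce
  I8: { [A → a y .] }  — reduce
  I9: { [A → X , .] }  — reduce

Every state is either a pure shift/goto state or contains exactly one complete item and nothing to shift — no conflicts. The grammar is LR(0).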